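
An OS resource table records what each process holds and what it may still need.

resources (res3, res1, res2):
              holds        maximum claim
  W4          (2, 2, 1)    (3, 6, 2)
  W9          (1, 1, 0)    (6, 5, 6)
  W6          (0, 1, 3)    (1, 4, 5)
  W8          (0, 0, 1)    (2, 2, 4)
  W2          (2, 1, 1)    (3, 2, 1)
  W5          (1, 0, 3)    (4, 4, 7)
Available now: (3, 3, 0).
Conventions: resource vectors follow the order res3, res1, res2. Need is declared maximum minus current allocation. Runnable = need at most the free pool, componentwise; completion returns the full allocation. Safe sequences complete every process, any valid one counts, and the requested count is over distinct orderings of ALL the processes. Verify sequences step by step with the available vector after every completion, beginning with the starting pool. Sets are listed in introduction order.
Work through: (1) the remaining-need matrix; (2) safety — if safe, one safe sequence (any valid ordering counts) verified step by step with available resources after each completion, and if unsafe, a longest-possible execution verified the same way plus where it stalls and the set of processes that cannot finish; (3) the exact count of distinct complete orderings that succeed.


(1) Need matrix, components ordered res3, res1, res2:
  W4: (1, 4, 1)
  W9: (5, 4, 6)
  W6: (1, 3, 2)
  W8: (2, 2, 3)
  W2: (1, 1, 0)
  W5: (3, 4, 4)
(2) The state is SAFE; one workable sequence: W2, W4, W6, W8, W5, W9.
Key observation: the order's first zero-slack moment is W4 ((1, 4, 1) needed, (5, 4, 1) free — a requested resource with nothing to spare).
Walking it through:
  pool = (3, 3, 0)
  run W2 (needs (1, 1, 0), free (3, 3, 0)); after release of (2, 1, 1) the pool is (5, 4, 1)
  run W4 (needs (1, 4, 1), free (5, 4, 1)); after release of (2, 2, 1) the pool is (7, 6, 2)
  run W6 (needs (1, 3, 2), free (7, 6, 2)); after release of (0, 1, 3) the pool is (7, 7, 5)
  run W8 (needs (2, 2, 3), free (7, 7, 5)); after release of (0, 0, 1) the pool is (7, 7, 6)
  run W5 (needs (3, 4, 4), free (7, 7, 6)); after release of (1, 0, 3) the pool is (8, 7, 9)
  run W9 (needs (5, 4, 6), free (8, 7, 9)); after release of (1, 1, 0) the pool is (9, 8, 9)
(3) Precisely 4 of the possible complete orderings are safe sequences.


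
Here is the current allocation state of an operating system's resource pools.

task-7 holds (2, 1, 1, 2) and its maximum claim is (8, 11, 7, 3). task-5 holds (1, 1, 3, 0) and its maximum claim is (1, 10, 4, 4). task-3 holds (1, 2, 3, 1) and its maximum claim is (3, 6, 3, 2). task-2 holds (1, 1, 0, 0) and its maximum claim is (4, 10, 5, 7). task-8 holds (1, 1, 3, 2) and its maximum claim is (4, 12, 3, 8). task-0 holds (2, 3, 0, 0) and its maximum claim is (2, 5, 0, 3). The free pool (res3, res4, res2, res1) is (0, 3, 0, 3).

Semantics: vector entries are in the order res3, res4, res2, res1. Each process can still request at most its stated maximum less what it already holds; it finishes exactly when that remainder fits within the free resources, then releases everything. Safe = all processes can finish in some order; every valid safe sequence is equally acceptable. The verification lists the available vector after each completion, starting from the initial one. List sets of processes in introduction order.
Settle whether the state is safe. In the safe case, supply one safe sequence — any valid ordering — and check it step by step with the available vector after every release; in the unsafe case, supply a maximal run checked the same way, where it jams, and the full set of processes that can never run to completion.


UNSAFE — no complete ordering exists.
Key observation: res4 is the bottleneck — with task-0, task-3 done the pool holds (3, 8, 3, 4), short of every remaining need.
A maximal execution: task-0, task-3 — then nothing else fits. Verifying each step:
  pool = (0, 3, 0, 3)
  task-0 needs (0, 2, 0, 3) <= (0, 3, 0, 3) -> finishes; pool += (2, 3, 0, 0) = (2, 6, 0, 3)
  task-3 needs (2, 4, 0, 1) <= (2, 6, 0, 3) -> finishes; pool += (1, 2, 3, 1) = (3, 8, 3, 4)
  blocked: task-7 wants (6, 10, 6, 1), pool (3, 8, 3, 4) — not enough res3, res4 and res2
  blocked: task-5 wants (0, 9, 1, 4), pool (3, 8, 3, 4) — not enough res4
  blocked: task-2 wants (3, 9, 5, 7), pool (3, 8, 3, 4) — not enough res4, res2 and res1
  blocked: task-8 wants (3, 11, 0, 6), pool (3, 8, 3, 4) — not enough res4 and res1
Permanently blocked: task-7, task-5, task-2 and task-8.


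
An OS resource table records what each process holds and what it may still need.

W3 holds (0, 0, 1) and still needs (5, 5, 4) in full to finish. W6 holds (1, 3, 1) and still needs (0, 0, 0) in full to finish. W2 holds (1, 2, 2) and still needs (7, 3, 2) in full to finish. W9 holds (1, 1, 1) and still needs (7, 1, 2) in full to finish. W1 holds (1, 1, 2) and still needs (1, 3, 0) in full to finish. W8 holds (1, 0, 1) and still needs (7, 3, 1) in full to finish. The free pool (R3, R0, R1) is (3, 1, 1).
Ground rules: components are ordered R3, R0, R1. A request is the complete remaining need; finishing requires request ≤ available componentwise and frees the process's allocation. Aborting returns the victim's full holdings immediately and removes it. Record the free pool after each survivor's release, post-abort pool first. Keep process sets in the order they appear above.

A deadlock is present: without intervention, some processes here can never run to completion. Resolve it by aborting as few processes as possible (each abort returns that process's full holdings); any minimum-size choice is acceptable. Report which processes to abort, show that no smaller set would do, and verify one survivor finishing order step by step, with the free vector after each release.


The answer: abort W9 and W8.
Key observation: W2 was stuck for good until W9 and W8 gave back (2, 1, 2); in the order shown it finishes at step 4.
Why nothing smaller works — every single abort fails: W3 alone leaves W2 blocked (short on R3); W6 alone leaves W2 blocked (short on R3); W2 alone leaves W9 blocked (short on R3); W9 alone leaves W2 blocked (short on R3); W1 alone leaves W2 blocked (short on R3); W8 alone leaves W2 blocked (short on R3).
Survivors finish in the order: W6, W3, W1, W2. Check, step by step (pool after the aborts first):
  pool = (5, 2, 3)
  W6 needs (0, 0, 0) <= (5, 2, 3) -> finishes; pool += (1, 3, 1) = (6, 5, 4)
  W3 needs (5, 5, 4) <= (6, 5, 4) -> finishes; pool += (0, 0, 1) = (6, 5, 5)
  W1 needs (1, 3, 0) <= (6, 5, 5) -> finishes; pool += (1, 1, 2) = (7, 6, 7)
  W2 needs (7, 3, 2) <= (7, 6, 7) -> finishes; pool += (1, 2, 2) = (8, 8, 9)


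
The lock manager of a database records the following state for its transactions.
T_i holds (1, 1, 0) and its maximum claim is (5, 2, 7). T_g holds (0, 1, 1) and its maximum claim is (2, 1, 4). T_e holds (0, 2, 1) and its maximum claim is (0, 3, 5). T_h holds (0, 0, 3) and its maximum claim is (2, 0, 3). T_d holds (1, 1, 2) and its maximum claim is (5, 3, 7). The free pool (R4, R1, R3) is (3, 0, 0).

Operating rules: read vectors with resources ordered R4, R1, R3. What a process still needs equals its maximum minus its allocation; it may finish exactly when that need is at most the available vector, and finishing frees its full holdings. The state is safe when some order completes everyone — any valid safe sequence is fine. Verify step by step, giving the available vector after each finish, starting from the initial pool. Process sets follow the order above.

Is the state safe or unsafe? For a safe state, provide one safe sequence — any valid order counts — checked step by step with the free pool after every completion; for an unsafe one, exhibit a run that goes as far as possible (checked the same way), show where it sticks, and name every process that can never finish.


UNSAFE.
Key observation: after T_h, T_g, T_e complete, (3, 3, 5) is the best the pool ever gets, yet each leftover process wants more R4.
A maximal execution: T_h, T_g, T_e — then nothing else fits. Walking it through:
  pool = (3, 0, 0)
  run T_h (needs (2, 0, 0), free (3, 0, 0)); after release of (0, 0, 3) the pool is (3, 0, 3)
  run T_g (needs (2, 0, 3), free (3, 0, 3)); after release of (0, 1, 1) the pool is (3, 1, 4)
  run T_e (needs (0, 1, 4), free (3, 1, 4)); after release of (0, 2, 1) the pool is (3, 3, 5)
  blocked: T_i wants (4, 1, 7), pool (3, 3, 5) — not enough R4 and R3
  blocked: T_d wants (4, 2, 5), pool (3, 3, 5) — not enough R4
Never able to finish: T_i and T_d.


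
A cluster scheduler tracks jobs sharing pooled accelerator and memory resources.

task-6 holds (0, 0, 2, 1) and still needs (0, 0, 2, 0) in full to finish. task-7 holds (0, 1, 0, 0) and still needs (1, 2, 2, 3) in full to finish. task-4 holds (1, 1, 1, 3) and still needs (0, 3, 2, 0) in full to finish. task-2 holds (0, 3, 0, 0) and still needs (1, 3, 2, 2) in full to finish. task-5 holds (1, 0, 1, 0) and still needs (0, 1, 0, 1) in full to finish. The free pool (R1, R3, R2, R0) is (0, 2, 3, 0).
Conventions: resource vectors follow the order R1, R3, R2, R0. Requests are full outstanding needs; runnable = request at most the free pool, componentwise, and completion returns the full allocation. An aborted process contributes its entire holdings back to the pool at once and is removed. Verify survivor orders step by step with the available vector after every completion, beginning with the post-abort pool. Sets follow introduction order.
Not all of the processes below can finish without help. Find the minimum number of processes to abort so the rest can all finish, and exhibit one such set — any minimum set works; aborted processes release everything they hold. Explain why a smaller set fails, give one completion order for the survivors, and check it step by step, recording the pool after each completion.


The answer: abort task-4.
Key observation: the returned (1, 1, 1, 3) from task-4 is what brings task-7 — unrunnable before, under any order — into play at step 1.
Minimality: the empty abort set fails — the state is deadlocked as it stands.
One survivor order: task-7, task-5, task-6, task-2. Walking it through (post-abort pool first):
  pool = (1, 3, 4, 3)
  task-7 needs (1, 2, 2, 3) <= (1, 3, 4, 3) -> finishes; pool += (0, 1, 0, 0) = (1, 4, 4, 3)
  task-5 needs (0, 1, 0, 1) <= (1, 4, 4, 3) -> finishes; pool += (1, 0, 1, 0) = (2, 4, 5, 3)
  task-6 needs (0, 0, 2, 0) <= (2, 4, 5, 3) -> finishes; pool += (0, 0, 2, 1) = (2, 4, 7, 4)
  task-2 needs (1, 3, 2, 2) <= (2, 4, 7, 4) -> finishes; pool += (0, 3, 0, 0) = (2, 7, 7, 4)


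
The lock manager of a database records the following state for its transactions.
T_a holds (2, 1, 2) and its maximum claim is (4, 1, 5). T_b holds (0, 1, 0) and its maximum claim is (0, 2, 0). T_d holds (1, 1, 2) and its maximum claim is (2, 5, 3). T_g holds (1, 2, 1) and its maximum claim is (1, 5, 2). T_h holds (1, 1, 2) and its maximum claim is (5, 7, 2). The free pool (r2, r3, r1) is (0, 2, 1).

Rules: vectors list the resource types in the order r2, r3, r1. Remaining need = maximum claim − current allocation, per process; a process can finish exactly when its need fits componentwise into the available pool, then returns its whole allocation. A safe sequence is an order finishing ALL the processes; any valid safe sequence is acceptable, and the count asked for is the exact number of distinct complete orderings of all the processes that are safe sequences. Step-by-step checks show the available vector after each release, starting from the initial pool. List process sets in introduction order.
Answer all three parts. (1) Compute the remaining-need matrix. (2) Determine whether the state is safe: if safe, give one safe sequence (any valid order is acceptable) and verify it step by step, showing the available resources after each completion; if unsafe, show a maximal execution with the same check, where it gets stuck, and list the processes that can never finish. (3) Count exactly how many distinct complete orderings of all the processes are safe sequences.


(1) Remaining need (order r2, r3, r1):
  T_a: (2, 0, 3)
  T_b: (0, 1, 0)
  T_d: (1, 4, 1)
  T_g: (0, 3, 1)
  T_h: (4, 6, 0)
(2) SAFE. One safe sequence: T_b, T_g, T_d, T_a, T_h.
Key observation: the first exact fit in this order is T_g — it needs (0, 3, 1) with (0, 3, 1) free, meeting a requested resource to the last unit.
Verifying each step:
  pool = (0, 2, 1)
  run T_b (needs (0, 1, 0), free (0, 2, 1)); after release of (0, 1, 0) the pool is (0, 3, 1)
  run T_g (needs (0, 3, 1), free (0, 3, 1)); after release of (1, 2, 1) the pool is (1, 5, 2)
  run T_d (needs (1, 4, 1), free (1, 5, 2)); after release of (1, 1, 2) the pool is (2, 6, 4)
  run T_a (needs (2, 0, 3), free (2, 6, 4)); after release of (2, 1, 2) the pool is (4, 7, 6)
  run T_h (needs (4, 6, 0), free (4, 7, 6)); after release of (1, 1, 2) the pool is (5, 8, 8)
(3) The exact count: 1 of the possible complete orderings is a safe sequence.


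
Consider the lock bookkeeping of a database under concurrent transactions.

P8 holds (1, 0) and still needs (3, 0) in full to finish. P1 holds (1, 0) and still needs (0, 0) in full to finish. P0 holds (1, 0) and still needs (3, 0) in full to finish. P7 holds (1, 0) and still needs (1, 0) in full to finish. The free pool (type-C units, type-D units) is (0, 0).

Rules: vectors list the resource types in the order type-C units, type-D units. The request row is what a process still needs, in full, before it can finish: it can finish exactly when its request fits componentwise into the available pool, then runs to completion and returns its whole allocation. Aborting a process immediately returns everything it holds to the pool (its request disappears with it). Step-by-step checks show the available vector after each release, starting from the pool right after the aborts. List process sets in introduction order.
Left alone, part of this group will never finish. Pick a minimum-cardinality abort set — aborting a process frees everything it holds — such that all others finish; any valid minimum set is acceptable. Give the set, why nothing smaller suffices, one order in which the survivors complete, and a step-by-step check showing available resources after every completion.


Minimum abort set: P8.
Key observation: P0 was stuck for good until P8 gave back (1, 0); in the order shown it finishes at step 3.
No smaller set exists: with zero aborts the deadlock remains.
The survivors complete as P7, P1, P0. Step-by-step check (starting from the post-abort pool):
  pool = (1, 0)
  P7 needs (1, 0) <= (1, 0) -> finishes; pool += (1, 0) = (2, 0)
  P1 needs (0, 0) <= (2, 0) -> finishes; pool += (1, 0) = (3, 0)
  P0 needs (3, 0) <= (3, 0) -> finishes; pool += (1, 0) = (4, 0)


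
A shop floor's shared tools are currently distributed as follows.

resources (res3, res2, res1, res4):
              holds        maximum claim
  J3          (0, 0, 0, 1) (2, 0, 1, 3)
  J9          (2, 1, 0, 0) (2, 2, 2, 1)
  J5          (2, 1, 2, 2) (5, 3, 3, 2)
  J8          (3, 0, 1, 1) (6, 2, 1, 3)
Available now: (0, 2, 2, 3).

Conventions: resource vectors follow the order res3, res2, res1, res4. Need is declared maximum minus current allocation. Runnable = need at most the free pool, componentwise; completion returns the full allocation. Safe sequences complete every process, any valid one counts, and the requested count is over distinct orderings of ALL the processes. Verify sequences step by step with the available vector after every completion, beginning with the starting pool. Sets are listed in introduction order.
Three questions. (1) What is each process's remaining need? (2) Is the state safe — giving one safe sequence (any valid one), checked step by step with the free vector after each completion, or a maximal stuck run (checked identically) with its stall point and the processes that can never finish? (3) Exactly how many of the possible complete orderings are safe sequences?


(1) Remaining need (order res3, res2, res1, res4):
  J3: (2, 0, 1, 2)
  J9: (0, 1, 2, 1)
  J5: (3, 2, 1, 0)
  J8: (3, 2, 0, 2)
(2) UNSAFE — no complete ordering exists.
Key observation: res3 is the bottleneck — with J9, J3 done the pool holds (2, 3, 2, 4), short of every remaining need.
Going as far as possible: J9, J3; after that, nothing fits. Step-by-step check:
  pool = (0, 2, 2, 3)
  run J9 (needs (0, 1, 2, 1), free (0, 2, 2, 3)); after release of (2, 1, 0, 0) the pool is (2, 3, 2, 3)
  run J3 (needs (2, 0, 1, 2), free (2, 3, 2, 3)); after release of (0, 0, 0, 1) the pool is (2, 3, 2, 4)
  J5 still needs (3, 2, 1, 0) but only (2, 3, 2, 4) is free — short on res3
  J8 still needs (3, 2, 0, 2) but only (2, 3, 2, 4) is free — short on res3
Processes that can never finish: J5 and J8.
(3) The exact count: 0 of the possible complete orderings are safe sequences.


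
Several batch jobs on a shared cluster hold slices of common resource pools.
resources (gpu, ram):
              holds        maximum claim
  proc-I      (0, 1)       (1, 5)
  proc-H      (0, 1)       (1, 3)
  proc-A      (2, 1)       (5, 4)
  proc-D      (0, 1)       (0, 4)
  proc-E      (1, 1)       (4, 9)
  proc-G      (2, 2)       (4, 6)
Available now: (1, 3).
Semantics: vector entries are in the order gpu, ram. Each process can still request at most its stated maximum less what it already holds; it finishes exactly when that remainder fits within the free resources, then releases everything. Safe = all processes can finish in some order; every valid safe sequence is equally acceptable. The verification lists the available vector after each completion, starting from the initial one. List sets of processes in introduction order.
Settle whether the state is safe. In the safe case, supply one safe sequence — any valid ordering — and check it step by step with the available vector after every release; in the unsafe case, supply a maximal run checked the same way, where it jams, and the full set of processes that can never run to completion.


UNSAFE — no complete ordering exists.
Key observation: proc-H, proc-I, proc-D can finish, but then (1, 6) is all there is, and the blocked group's gpu demands exceed it.
A maximal execution: proc-H, proc-I, proc-D — then nothing else fits. Step-by-step check:
  pool = (1, 3)
  run proc-H (needs (1, 2), free (1, 3)); after release of (0, 1) the pool is (1, 4)
  run proc-I (needs (1, 4), free (1, 4)); after release of (0, 1) the pool is (1, 5)
  run proc-D (needs (0, 3), free (1, 5)); after release of (0, 1) the pool is (1, 6)
  proc-A cannot run: need (3, 3) vs free (1, 6) (insufficient gpu)
  proc-E cannot run: need (3, 8) vs free (1, 6) (insufficient gpu and ram)
  proc-G cannot run: need (2, 4) vs free (1, 6) (insufficient gpu)
Processes that can never finish: proc-A, proc-E and proc-G.


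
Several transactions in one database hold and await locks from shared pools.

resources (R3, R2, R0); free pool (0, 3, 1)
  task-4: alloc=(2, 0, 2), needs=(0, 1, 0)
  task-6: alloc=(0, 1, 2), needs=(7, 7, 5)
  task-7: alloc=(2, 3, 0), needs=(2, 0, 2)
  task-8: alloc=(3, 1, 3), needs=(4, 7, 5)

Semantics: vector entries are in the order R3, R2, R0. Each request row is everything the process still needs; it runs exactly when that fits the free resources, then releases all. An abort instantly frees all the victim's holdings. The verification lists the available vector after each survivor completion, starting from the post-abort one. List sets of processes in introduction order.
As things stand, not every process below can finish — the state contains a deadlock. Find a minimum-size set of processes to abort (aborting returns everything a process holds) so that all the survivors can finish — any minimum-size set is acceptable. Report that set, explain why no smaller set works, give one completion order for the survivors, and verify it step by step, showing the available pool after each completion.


The answer: abort task-6.
Key observation: no ordering could ever have run task-8 before the abort of task-6; with (0, 1, 2) back in the pool it fits at step 3.
Minimality: the empty abort set fails — the state is deadlocked as it stands.
Survivors finish in the order: task-4, task-7, task-8. Walking it through (pool after the aborts first):
  pool = (0, 4, 3)
  task-4: need (0, 1, 0) fits (0, 4, 3); releases (2, 0, 2), pool now (2, 4, 5)
  task-7: need (2, 0, 2) fits (2, 4, 5); releases (2, 3, 0), pool now (4, 7, 5)
  task-8: need (4, 7, 5) fits (4, 7, 5); releases (3, 1, 3), pool now (7, 8, 8)


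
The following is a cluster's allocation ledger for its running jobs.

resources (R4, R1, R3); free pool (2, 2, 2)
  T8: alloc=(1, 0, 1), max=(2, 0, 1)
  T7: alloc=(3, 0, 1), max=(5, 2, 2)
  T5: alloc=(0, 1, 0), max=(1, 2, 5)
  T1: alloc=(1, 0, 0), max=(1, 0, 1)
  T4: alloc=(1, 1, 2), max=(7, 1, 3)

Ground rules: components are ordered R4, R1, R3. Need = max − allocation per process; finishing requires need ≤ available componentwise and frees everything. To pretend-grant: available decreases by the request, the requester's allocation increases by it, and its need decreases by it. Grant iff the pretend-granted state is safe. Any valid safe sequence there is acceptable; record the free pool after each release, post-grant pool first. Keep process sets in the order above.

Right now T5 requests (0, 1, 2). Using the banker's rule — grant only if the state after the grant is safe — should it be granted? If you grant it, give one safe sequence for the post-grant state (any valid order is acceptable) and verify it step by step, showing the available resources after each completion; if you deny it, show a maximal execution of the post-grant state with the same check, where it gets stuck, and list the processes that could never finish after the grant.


DENY: after the grant no complete ordering would exist.
Key observation: after T8, T1 the pool peaks at (4, 1, 1), and each blocked process is short somewhere: T7 on R1; T5 on R3; T4 on R4.
On the post-grant state, T8, T1 is a maximal run — nothing extends it. Walking it through:
  pool = (2, 1, 0)
  run T8 (needs (1, 0, 0), free (2, 1, 0)); after release of (1, 0, 1) the pool is (3, 1, 1)
  run T1 (needs (0, 0, 1), free (3, 1, 1)); after release of (1, 0, 0) the pool is (4, 1, 1)
  T7 still needs (2, 2, 1) but only (4, 1, 1) is free — short on R1
  T5 still needs (1, 0, 3) but only (4, 1, 1) is free — short on R3
  T4 still needs (6, 0, 1) but only (4, 1, 1) is free — short on R4
Post-grant, the permanently blocked set is T7, T5 and T4.


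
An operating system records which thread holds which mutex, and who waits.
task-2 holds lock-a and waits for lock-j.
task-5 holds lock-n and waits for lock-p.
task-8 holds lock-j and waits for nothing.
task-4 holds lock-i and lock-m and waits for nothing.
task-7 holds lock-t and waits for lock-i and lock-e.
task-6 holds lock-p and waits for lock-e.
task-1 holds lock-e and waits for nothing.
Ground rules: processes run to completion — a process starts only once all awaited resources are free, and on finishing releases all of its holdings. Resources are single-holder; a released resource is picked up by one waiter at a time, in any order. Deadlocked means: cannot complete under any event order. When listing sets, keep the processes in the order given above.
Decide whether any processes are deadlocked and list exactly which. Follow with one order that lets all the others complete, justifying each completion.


Nothing here is deadlocked.
Key observation: although several processes wait, no cycle exists — each chain bottoms out at a free runner.
The rest can finish in the order task-1, task-6, task-5, task-8, task-4, task-7, task-2.
Check, step by step:
  task-1: no waits; runs immediately, freeing lock-e
  task-6: everything it awaited (lock-e) is free; runs, freeing lock-p
  task-5: everything it awaited (lock-p) is free; runs, freeing lock-n
  task-8: no waits; runs immediately, freeing lock-j
  task-4: no waits; runs immediately, freeing lock-i and lock-m
  task-7: everything it awaited (lock-i and lock-e) is free; runs, freeing lock-t
  task-2: everything it awaited (lock-j) is free; runs, freeing lock-a


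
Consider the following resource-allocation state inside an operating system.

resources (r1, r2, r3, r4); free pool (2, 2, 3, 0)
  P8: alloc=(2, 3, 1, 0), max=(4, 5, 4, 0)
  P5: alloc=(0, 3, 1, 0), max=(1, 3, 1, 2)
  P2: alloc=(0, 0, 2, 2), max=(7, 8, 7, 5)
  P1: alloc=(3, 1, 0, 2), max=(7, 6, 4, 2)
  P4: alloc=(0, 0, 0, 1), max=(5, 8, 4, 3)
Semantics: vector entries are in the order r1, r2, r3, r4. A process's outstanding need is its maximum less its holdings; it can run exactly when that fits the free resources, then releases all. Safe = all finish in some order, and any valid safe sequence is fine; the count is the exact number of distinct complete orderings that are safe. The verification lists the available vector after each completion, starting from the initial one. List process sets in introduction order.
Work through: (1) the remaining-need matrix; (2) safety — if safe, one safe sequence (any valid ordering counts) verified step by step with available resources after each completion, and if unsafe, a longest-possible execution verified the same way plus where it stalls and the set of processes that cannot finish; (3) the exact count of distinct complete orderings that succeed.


(1) Remaining need (order r1, r2, r3, r4):
  P8: (2, 2, 3, 0)
  P5: (1, 0, 0, 2)
  P2: (7, 8, 5, 3)
  P1: (4, 5, 4, 0)
  P4: (5, 8, 4, 2)
(2) SAFE, for example via the order P8, P1, P5, P4, P2.
Key observation: the first exact fit in this order is P8 — it needs (2, 2, 3, 0) with (2, 2, 3, 0) free, meeting a requested resource to the last unit.
Verifying each step:
  pool = (2, 2, 3, 0)
  P8 needs (2, 2, 3, 0) <= (2, 2, 3, 0) -> finishes; pool += (2, 3, 1, 0) = (4, 5, 4, 0)
  P1 needs (4, 5, 4, 0) <= (4, 5, 4, 0) -> finishes; pool += (3, 1, 0, 2) = (7, 6, 4, 2)
  P5 needs (1, 0, 0, 2) <= (7, 6, 4, 2) -> finishes; pool += (0, 3, 1, 0) = (7, 9, 5, 2)
  P4 needs (5, 8, 4, 2) <= (7, 9, 5, 2) -> finishes; pool += (0, 0, 0, 1) = (7, 9, 5, 3)
  P2 needs (7, 8, 5, 3) <= (7, 9, 5, 3) -> finishes; pool += (0, 0, 2, 2) = (7, 9, 7, 5)
(3) Precisely 1 of the possible complete orderings is a safe sequence.


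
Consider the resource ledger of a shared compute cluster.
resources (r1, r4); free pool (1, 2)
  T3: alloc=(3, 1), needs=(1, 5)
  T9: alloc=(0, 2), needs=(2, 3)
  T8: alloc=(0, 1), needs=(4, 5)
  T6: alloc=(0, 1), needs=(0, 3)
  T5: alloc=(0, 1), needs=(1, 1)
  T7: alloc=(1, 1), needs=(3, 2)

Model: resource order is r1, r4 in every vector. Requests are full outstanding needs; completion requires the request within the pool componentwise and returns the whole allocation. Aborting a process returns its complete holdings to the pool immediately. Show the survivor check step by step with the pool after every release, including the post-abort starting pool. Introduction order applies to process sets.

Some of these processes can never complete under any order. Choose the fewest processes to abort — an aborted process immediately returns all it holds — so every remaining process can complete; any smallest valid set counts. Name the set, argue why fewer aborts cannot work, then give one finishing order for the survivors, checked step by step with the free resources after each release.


The answer: abort T8.
Key observation: T3 was stuck for good until T8 gave back (0, 1); in the order shown it finishes at step 3.
Why nothing smaller works: aborting no one leaves the state deadlocked as given.
One survivor order: T6, T5, T3, T7, T9. Check, step by step (post-abort pool first):
  pool = (1, 3)
  run T6 (needs (0, 3), free (1, 3)); after release of (0, 1) the pool is (1, 4)
  run T5 (needs (1, 1), free (1, 4)); after release of (0, 1) the pool is (1, 5)
  run T3 (needs (1, 5), free (1, 5)); after release of (3, 1) the pool is (4, 6)
  run T7 (needs (3, 2), free (4, 6)); after release of (1, 1) the pool is (5, 7)
  run T9 (needs (2, 3), free (5, 7)); after release of (0, 2) the pool is (5, 9)


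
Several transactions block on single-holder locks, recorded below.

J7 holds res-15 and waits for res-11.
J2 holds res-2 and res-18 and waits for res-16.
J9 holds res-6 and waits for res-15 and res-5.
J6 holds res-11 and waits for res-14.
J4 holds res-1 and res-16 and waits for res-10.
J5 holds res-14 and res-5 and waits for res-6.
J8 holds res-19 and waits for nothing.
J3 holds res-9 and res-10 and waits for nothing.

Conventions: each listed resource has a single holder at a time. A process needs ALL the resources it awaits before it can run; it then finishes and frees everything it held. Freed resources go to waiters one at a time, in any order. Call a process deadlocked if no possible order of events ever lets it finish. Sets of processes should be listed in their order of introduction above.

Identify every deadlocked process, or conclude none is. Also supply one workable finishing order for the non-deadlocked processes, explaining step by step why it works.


Deadlocked: J7, J9, J6 and J5.
Key observation: J7 -> J6 -> J5 -> J9 -> J7 is a circular wait — nothing in it can go first; no other process is dragged down with it.
One completion order for the rest: J3, J8, J4, J2.
Walking it through:
  J3: no waits; runs immediately, freeing res-9 and res-10
  J8: no waits; runs immediately, freeing res-19
  run J4 (all its waits — res-10 — are resolved); releases res-1 and res-16
  run J2 (all its waits — res-16 — are resolved); releases res-2 and res-18


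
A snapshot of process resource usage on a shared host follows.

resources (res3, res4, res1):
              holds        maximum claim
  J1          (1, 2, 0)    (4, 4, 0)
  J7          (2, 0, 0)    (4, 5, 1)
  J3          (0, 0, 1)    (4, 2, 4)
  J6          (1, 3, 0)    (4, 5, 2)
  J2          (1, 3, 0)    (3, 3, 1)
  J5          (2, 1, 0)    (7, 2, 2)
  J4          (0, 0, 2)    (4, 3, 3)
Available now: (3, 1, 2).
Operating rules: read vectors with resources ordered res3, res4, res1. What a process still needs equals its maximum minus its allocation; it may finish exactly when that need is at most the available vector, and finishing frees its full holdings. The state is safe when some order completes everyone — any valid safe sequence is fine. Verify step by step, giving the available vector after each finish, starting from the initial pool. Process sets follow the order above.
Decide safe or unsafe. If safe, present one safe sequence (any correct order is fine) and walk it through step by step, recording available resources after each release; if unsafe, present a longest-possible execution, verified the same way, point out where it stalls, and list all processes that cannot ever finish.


SAFE — a valid safe sequence is J2, J6, J4, J1, J7, J5, J3.
Key observation: J6 is the earliest step where a requested resource binds exactly: need (3, 2, 2), pool (4, 4, 2) at its turn.
Check, step by step:
  pool = (3, 1, 2)
  J2: need (2, 0, 1) fits (3, 1, 2); releases (1, 3, 0), pool now (4, 4, 2)
  J6: need (3, 2, 2) fits (4, 4, 2); releases (1, 3, 0), pool now (5, 7, 2)
  J4: need (4, 3, 1) fits (5, 7, 2); releases (0, 0, 2), pool now (5, 7, 4)
  J1: need (3, 2, 0) fits (5, 7, 4); releases (1, 2, 0), pool now (6, 9, 4)
  J7: need (2, 5, 1) fits (6, 9, 4); releases (2, 0, 0), pool now (8, 9, 4)
  J5: need (5, 1, 2) fits (8, 9, 4); releases (2, 1, 0), pool now (10, 10, 4)
  J3: need (4, 2, 3) fits (10, 10, 4); releases (0, 0, 1), pool now (10, 10, 5)


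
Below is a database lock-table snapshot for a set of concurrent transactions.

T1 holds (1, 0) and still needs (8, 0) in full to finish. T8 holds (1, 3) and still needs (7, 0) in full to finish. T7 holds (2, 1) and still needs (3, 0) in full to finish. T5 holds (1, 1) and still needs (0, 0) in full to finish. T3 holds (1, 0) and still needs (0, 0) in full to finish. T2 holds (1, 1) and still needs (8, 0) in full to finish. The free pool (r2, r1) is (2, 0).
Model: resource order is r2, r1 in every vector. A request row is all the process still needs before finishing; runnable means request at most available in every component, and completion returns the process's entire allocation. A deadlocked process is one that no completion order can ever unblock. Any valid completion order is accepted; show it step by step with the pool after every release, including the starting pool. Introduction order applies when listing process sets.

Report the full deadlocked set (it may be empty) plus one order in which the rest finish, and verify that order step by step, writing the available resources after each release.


The deadlocked set is T1, T8 and T2.
Key observation: after T5, T7, T3 complete, (6, 2) is the best the pool ever gets, yet each leftover process wants more r2.
A valid finishing order for the others: T5, T7, T3. Walking it through:
  pool = (2, 0)
  T5: need (0, 0) fits (2, 0); releases (1, 1), pool now (3, 1)
  T7: need (3, 0) fits (3, 1); releases (2, 1), pool now (5, 2)
  T3: need (0, 0) fits (5, 2); releases (1, 0), pool now (6, 2)
The blocked processes can never fit:
  blocked: T1 wants (8, 0), pool (6, 2) — not enough r2
  blocked: T8 wants (7, 0), pool (6, 2) — not enough r2
  blocked: T2 wants (8, 0), pool (6, 2) — not enough r2


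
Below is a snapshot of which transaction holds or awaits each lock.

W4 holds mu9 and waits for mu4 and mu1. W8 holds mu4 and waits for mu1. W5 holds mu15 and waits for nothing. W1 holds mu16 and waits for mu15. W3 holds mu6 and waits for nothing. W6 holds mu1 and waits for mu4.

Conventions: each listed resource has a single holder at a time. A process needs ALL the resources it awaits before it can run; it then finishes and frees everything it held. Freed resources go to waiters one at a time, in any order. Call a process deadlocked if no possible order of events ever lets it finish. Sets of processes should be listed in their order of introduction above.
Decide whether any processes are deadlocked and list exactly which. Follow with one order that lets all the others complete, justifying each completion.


The deadlocked set is W4, W8 and W6.
Key observation: W8 -> W6 -> W8 is a circular wait — nothing in it can go first; W4 waits into the deadlock from upstream.
One completion order for the rest: W3, W5, W1.
Walking it through:
  run W3 (it waits on nothing); releases mu6
  run W5 (it waits on nothing); releases mu15
  W1 waits on mu15 — all released -> runs and releases mu16


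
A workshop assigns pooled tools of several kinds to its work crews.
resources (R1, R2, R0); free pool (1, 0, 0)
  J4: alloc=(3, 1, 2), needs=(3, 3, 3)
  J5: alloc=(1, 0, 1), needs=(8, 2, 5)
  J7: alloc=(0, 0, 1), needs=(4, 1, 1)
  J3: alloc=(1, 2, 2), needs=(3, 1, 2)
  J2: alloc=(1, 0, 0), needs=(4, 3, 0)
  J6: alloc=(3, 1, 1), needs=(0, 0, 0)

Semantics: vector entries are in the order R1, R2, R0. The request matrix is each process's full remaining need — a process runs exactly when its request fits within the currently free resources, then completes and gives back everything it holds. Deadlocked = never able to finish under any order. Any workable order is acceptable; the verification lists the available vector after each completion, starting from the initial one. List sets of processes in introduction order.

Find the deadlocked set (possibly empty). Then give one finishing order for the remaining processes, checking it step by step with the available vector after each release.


The deadlocked set is empty.
Key observation: J6 leads a chain of completions in which each release enables another process.
One completion order for the rest: J6, J7, J3, J4, J2, J5. Verifying each step:
  pool = (1, 0, 0)
  J6: need (0, 0, 0) fits (1, 0, 0); releases (3, 1, 1), pool now (4, 1, 1)
  J7: need (4, 1, 1) fits (4, 1, 1); releases (0, 0, 1), pool now (4, 1, 2)
  J3: need (3, 1, 2) fits (4, 1, 2); releases (1, 2, 2), pool now (5, 3, 4)
  J4: need (3, 3, 3) fits (5, 3, 4); releases (3, 1, 2), pool now (8, 4, 6)
  J2: need (4, 3, 0) fits (8, 4, 6); releases (1, 0, 0), pool now (9, 4, 6)
  J5: need (8, 2, 5) fits (9, 4, 6); releases (1, 0, 1), pool now (10, 4, 7)


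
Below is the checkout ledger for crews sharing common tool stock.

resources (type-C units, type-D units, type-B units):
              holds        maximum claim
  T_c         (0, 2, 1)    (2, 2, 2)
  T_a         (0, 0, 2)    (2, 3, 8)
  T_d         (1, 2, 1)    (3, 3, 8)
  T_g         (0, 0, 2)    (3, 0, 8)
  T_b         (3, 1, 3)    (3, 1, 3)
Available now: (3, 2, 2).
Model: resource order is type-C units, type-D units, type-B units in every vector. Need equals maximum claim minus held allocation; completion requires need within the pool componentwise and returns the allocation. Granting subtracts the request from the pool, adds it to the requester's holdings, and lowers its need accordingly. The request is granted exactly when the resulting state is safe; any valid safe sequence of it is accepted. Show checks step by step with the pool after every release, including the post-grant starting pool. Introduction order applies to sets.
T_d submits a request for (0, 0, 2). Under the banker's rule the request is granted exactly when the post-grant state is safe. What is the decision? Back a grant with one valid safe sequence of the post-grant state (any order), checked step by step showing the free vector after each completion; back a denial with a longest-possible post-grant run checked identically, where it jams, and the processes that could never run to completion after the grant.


DENY — the pretend-granted state is unsafe.
Key observation: no order helps: past T_b, T_c, the free pool tops out at (6, 5, 4), below what each blocked process needs in type-B units.
After a pretend grant, a maximal execution: T_b, T_c — then nothing else fits. Step-by-step check:
  pool = (3, 2, 0)
  T_b needs (0, 0, 0) <= (3, 2, 0) -> finishes; pool += (3, 1, 3) = (6, 3, 3)
  T_c needs (2, 0, 1) <= (6, 3, 3) -> finishes; pool += (0, 2, 1) = (6, 5, 4)
  blocked: T_a wants (2, 3, 6), pool (6, 5, 4) — not enough type-B units
  blocked: T_d wants (2, 1, 5), pool (6, 5, 4) — not enough type-B units
  blocked: T_g wants (3, 0, 6), pool (6, 5, 4) — not enough type-B units
Had the request been granted, T_a, T_d and T_g could never finish.


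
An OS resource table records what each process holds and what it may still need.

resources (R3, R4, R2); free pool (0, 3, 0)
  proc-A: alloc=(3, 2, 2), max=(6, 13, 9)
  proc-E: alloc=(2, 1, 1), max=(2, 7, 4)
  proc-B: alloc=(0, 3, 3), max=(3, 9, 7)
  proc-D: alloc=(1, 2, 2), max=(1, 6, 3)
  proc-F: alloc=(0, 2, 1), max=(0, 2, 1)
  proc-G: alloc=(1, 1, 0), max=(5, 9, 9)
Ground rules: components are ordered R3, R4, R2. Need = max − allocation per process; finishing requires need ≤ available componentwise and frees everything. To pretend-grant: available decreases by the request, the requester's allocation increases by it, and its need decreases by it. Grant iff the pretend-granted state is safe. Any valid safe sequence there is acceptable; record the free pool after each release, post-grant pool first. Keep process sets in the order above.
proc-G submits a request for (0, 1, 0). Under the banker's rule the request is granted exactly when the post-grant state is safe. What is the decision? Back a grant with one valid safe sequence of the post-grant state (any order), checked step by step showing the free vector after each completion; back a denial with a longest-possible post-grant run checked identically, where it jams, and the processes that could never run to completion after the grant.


DENY — the pretend-granted state is unsafe.
Key observation: after proc-F, proc-D, proc-E, proc-B the pool peaks at (3, 10, 7), and each blocked process is short somewhere: proc-A on R4; proc-G on R3, R2.
On the post-grant state, proc-F, proc-D, proc-E, proc-B is a maximal run — nothing extends it. Verifying each step:
  pool = (0, 2, 0)
  run proc-F (needs (0, 0, 0), free (0, 2, 0)); after release of (0, 2, 1) the pool is (0, 4, 1)
  run proc-D (needs (0, 4, 1), free (0, 4, 1)); after release of (1, 2, 2) the pool is (1, 6, 3)
  run proc-E (needs (0, 6, 3), free (1, 6, 3)); after release of (2, 1, 1) the pool is (3, 7, 4)
  run proc-B (needs (3, 6, 4), free (3, 7, 4)); after release of (0, 3, 3) the pool is (3, 10, 7)
  blocked: proc-A wants (3, 11, 7), pool (3, 10, 7) — not enough R4
  blocked: proc-G wants (4, 7, 9), pool (3, 10, 7) — not enough R3 and R2
Processes that could never finish after the grant: proc-A and proc-G.
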